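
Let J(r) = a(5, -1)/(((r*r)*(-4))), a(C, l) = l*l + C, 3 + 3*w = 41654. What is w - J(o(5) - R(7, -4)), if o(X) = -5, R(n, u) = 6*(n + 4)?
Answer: 419925391/30246 ≈ 13884.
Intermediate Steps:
w = 41651/3 (w = -1 + (1/3)*41654 = -1 + 41654/3 = 41651/3 ≈ 13884.)
R(n, u) = 24 + 6*n (R(n, u) = 6*(4 + n) = 24 + 6*n)
a(C, l) = C + l**2 (a(C, l) = l**2 + C = C + l**2)
J(r) = -3/(2*r**2) (J(r) = (5 + (-1)**2)/(((r*r)*(-4))) = (5 + 1)/((r**2*(-4))) = 6/((-4*r**2)) = 6*(-1/(4*r**2)) = -3/(2*r**2))
w - J(o(5) - R(7, -4)) = 41651/3 - (-3)/(2*(-5 - (24 + 6*7))**2) = 41651/3 - (-3)/(2*(-5 - (24 + 42))**2) = 41651/3 - (-3)/(2*(-5 - 1*66)**2) = 41651/3 - (-3)/(2*(-5 - 66)**2) = 41651/3 - (-3)/(2*(-71)**2) = 41651/3 - (-3)/(2*5041) = 41651/3 - 1*(-3/10082) = 41651/3 + 3/10082 = 419925391/30246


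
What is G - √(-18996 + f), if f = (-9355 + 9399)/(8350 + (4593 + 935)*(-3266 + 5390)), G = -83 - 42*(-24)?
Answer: 925 - I*√655638947454219274/5874911 ≈ 925.0 - 137.83*I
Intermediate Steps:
G = 925 (G = -83 + 1008 = 925)
f = 22/5874911 (f = 44/(8350 + 5528*2124) = 44/(8350 + 11741472) = 44/11749822 = 44*(1/11749822) = 22/5874911 ≈ 3.7447e-6)
G - √(-18996 + f) = 925 - √(-18996 + 22/5874911) = 925 - √(-111599809334/5874911) = 925 - I*√655638947454219274/5874911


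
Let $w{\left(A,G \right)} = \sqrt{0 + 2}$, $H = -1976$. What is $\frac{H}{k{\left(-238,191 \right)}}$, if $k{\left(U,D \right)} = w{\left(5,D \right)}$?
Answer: $- 988 \sqrt{2} \approx -1397.2$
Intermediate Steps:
$w{\left(A,G \right)} = \sqrt{2}$
$k{\left(U,D \right)} = \sqrt{2}$
$\frac{H}{k{\left(-238,191 \right)}} = - \frac{1976}{\sqrt{2}} = - 1976 \frac{\sqrt{2}}{2} = - 988 \sqrt{2}$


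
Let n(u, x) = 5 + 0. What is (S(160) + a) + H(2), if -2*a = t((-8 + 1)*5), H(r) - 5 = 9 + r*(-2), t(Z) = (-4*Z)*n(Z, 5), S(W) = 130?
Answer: -210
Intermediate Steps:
n(u, x) = 5
t(Z) = -20*Z (t(Z) = -4*Z*5 = -20*Z)
H(r) = 14 - 2*r (H(r) = 5 + (9 + r*(-2)) = 5 + (9 - 2*r) = 14 - 2*r)
a = -350 (a = -(-10)*(-8 + 1)*5 = -(-10)*(-7*5) = -(-10)*(-35) = -1/2*700 = -350)
(S(160) + a) + H(2) = (130 - 350) + (14 - 2*2) = -220 + (14 - 4) = -220 + 10 = -210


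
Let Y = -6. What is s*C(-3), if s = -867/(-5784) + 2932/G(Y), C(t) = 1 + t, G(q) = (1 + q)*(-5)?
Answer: -5660121/24100 ≈ -234.86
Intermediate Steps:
G(q) = -5 - 5*q
s = 5660121/48200 (s = -867/(-5784) + 2932/(-5 - 5*(-6)) = -867*(-1/5784) + 2932/(-5 + 30) = 289/1928 + 2932/25 = 5660121/48200 ≈ 117.43)
s*C(-3) = 5660121*(1 - 3)/48200 = (5660121/48200)*(-2) = -5660121/24100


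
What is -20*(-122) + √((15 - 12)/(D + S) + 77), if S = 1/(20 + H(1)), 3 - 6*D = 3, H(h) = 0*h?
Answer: 2440 + √137 ≈ 2451.7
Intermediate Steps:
H(h) = 0
D = 0 (D = ½ - ⅙*3 = ½ - ½ = 0)
S = 1/20 (S = 1/(20 + 0) = 1/20 ≈ 0.050000)
-20*(-122) + √((15 - 12)/(D + S) + 77) = -20*(-122) + √((15 - 12)/(0 + 1/20) + 77) = 2440 + √(3/(1/20) + 77) = 2440 + √(3*20 + 77) = 2440 + √(60 + 77) = 2440 + √137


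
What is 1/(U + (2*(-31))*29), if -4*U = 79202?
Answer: -2/43197 ≈ -4.6300e-5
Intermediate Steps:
U = -39601/2 (U = -1/4*79202 = -39601/2 ≈ -19801.)
1/(U + (2*(-31))*29) = 1/(-39601/2 + (2*(-31))*29) = 1/(-39601/2 - 62*29) = 1/(-39601/2 - 1798) = 1/(-43197/2) = -2/43197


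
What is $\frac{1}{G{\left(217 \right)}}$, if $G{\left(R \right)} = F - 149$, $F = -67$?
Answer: $- \frac{1}{216} \approx -0.0046296$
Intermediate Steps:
$G{\left(R \right)} = -216$ ($G{\left(R \right)} = -67 - 149 = -216$)
$\frac{1}{G{\left(217 \right)}} = \frac{1}{-216} = - \frac{1}{216}$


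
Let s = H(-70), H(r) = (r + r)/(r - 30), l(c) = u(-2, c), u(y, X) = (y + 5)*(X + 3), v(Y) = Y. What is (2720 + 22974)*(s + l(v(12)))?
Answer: 5961008/5 ≈ 1.1922e+6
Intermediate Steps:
u(y, X) = (3 + X)*(5 + y) (u(y, X) = (5 + y)*(3 + X) = (3 + X)*(5 + y))
l(c) = 9 + 3*c (l(c) = 15 + 3*(-2) + 5*c + c*(-2) = 15 - 6 + 5*c - 2*c = 9 + 3*c)
H(r) = 2*r/(-30 + r) (H(r) = (2*r)/(-30 + r) = 2*r/(-30 + r))
s = 7/5 (s = 2*(-70)/(-30 - 70) = 2*(-70)/(-100) = 2*(-70)*(-1/100) = 7/5 ≈ 1.4000)
(2720 + 22974)*(s + l(v(12))) = (2720 + 22974)*(7/5 + (9 + 3*12)) = 25694*(7/5 + (9 + 36)) = 25694*(7/5 + 45) = 25694*(232/5) = 5961008/5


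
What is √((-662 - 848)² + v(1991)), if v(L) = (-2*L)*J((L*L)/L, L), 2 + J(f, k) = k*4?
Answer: 2*I*√7356146 ≈ 5424.4*I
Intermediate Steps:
J(f, k) = -2 + 4*k (J(f, k) = -2 + k*4 = -2 + 4*k)
v(L) = -2*L*(-2 + 4*L) (v(L) = (-2*L)*(-2 + 4*L) = -2*L*(-2 + 4*L))
√((-662 - 848)² + v(1991)) = √((-662 - 848)² + 4*1991*(1 - 2*1991)) = √((-1510)² + 4*1991*(1 - 3982)) = √(2280100 + 4*1991*(-3981)) = √(2280100 - 31704684) = √(-29424584) = 2*I*√7356146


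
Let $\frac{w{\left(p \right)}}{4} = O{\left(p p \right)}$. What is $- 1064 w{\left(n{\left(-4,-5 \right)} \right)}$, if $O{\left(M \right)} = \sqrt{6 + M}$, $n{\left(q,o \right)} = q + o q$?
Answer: $- 4256 \sqrt{262} \approx -68889.0$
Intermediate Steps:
$w{\left(p \right)} = 4 \sqrt{6 + p^{2}}$ ($w{\left(p \right)} = 4 \sqrt{6 + p p} = 4 \sqrt{6 + p^{2}}$)
$- 1064 w{\left(n{\left(-4,-5 \right)} \right)} = - 1064 \cdot 4 \sqrt{6 + \left(- 4 \left(1 - 5\right)\right)^{2}} = - 1064 \cdot 4 \sqrt{6 + \left(\left(-4\right) \left(-4\right)\right)^{2}} = - 1064 \cdot 4 \sqrt{6 + 16^{2}} = - 1064 \cdot 4 \sqrt{6 + 256} = - 1064 \cdot 4 \sqrt{262} = - 4256 \sqrt{262}$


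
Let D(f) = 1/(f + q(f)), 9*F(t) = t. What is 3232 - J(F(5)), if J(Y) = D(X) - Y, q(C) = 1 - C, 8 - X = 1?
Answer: 29084/9 ≈ 3231.6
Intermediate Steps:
X = 7 (X = 8 - 1*1 = 8 - 1 = 7)
F(t) = t/9
D(f) = 1 (D(f) = 1/(f + (1 - f)) = 1/1 = 1)
J(Y) = 1 - Y
3232 - J(F(5)) = 3232 - (1 - 5/9) = 3232 - 1*4/9 = 3232 - 4/9 = 29084/9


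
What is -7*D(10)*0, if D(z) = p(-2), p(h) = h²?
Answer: 0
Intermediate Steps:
D(z) = 4 (D(z) = (-2)² = 4)
-7*D(10)*0 = -7*4*0 = -28*0 = 0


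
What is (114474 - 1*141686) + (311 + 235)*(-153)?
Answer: -110750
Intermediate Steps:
(114474 - 1*141686) + (311 + 235)*(-153) = (114474 - 141686) + 546*(-153) = -27212 - 83538 = -110750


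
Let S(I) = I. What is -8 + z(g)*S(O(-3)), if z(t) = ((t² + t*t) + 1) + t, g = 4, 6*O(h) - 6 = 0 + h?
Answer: 21/2 ≈ 10.500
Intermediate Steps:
O(h) = 1 + h/6 (O(h) = 1 + (0 + h)/6 = 1 + h/6)
z(t) = 1 + t + 2*t² (z(t) = ((t² + t²) + 1) + t = (2*t² + 1) + t = (1 + 2*t²) + t = 1 + t + 2*t²)
-8 + z(g)*S(O(-3)) = -8 + (1 + 4 + 2*4²)*(1 + (⅙)*(-3)) = -8 + (1 + 4 + 2*16)*(1 - ½) = -8 + (1 + 4 + 32)*(½) = -8 + 37*(½) = -8 + 37/2 = 21/2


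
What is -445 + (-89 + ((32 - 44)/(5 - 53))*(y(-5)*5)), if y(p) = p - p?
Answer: -534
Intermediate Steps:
y(p) = 0
-445 + (-89 + ((32 - 44)/(5 - 53))*(y(-5)*5)) = -445 + (-89 + ((32 - 44)/(5 - 53))*(0*5)) = -445 + (-89 - 12/(-48)*0) = -445 + (-89 - 12*(-1/48)*0) = -445 + (-89 + (¼)*0) = -445 + (-89 + 0) = -445 - 89 = -534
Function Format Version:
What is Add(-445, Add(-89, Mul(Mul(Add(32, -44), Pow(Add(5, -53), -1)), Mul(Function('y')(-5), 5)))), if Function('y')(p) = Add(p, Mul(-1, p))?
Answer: -534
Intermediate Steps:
Function('y')(p) = 0
Add(-445, Add(-89, Mul(Mul(Add(32, -44), Pow(Add(5, -53), -1)), Mul(Function('y')(-5), 5)))) = Add(-445, Add(-89, Mul(Mul(Add(32, -44), Pow(Add(5, -53), -1)), Mul(0, 5)))) = Add(-445, Add(-89, Mul(Mul(-12, Pow(-48, -1)), 0))) = Add(-445, Add(-89, Mul(Mul(-12, Rational(-1, 48)), 0))) = Add(-445, Add(-89, Mul(Rational(1, 4), 0))) = Add(-445, Add(-89, 0)) = Add(-445, -89) = -534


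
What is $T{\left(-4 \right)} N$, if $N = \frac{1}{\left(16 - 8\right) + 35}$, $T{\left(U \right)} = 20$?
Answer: $\frac{20}{43} \approx 0.46512$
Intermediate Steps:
$N = \frac{1}{43}$ ($N = \frac{1}{8 + 35} = \frac{1}{43} \approx 0.023256$)
$T{\left(-4 \right)} N = 20 \cdot \frac{1}{43} = \frac{20}{43}$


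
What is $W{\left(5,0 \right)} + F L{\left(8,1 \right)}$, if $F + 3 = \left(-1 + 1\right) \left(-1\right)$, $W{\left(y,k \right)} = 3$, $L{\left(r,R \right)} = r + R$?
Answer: $-24$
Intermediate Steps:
$L{\left(r,R \right)} = R + r$
$F = -3$ ($F = -3 + \left(-1 + 1\right) \left(-1\right) = -3 + 0 \left(-1\right) = -3 + 0 = -3$)
$W{\left(5,0 \right)} + F L{\left(8,1 \right)} = 3 - 3 \left(1 + 8\right) = 3 - 27 = -24$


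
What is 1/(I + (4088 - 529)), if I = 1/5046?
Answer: 5046/17958715 ≈ 0.00028098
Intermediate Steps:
I = 1/5046 ≈ 0.00019818
1/(I + (4088 - 529)) = 1/(1/5046 + (4088 - 529)) = 1/(1/5046 + 3559) = 1/(17958715/5046) = 5046/17958715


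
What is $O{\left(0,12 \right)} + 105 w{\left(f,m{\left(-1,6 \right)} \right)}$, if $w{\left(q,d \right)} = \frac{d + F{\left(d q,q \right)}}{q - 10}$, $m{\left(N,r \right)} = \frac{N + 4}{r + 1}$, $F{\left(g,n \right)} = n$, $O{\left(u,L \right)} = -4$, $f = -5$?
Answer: $28$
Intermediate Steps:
$m{\left(N,r \right)} = \frac{4 + N}{1 + r}$
$w{\left(q,d \right)} = \frac{d + q}{-10 + q}$ ($w{\left(q,d \right)} = \frac{d + q}{q - 10} = \frac{d + q}{-10 + q}$)
$O{\left(0,12 \right)} + 105 w{\left(f,m{\left(-1,6 \right)} \right)} = -4 + 105 \frac{\frac{4 - 1}{1 + 6} - 5}{-10 - 5} = -4 + 105 \frac{\frac{1}{7} \cdot 3 - 5}{-15} = -4 + 105 \left(- \frac{\frac{1}{7} \cdot 3 - 5}{15}\right) = -4 + 105 \left(- \frac{\frac{3}{7} - 5}{15}\right) = -4 + 105 \left(\left(- \frac{1}{15}\right) \left(- \frac{32}{7}\right)\right) = -4 + 105 \cdot \frac{32}{105} = -4 + 32 = 28$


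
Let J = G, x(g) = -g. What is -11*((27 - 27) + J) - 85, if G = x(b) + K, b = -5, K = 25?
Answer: -415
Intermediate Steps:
G = 30 (G = -1*(-5) + 25 = 5 + 25 = 30)
J = 30
-11*((27 - 27) + J) - 85 = -11*((27 - 27) + 30) - 85 = -11*(0 + 30) - 85 = -11*30 - 85 = -330 - 85 = -415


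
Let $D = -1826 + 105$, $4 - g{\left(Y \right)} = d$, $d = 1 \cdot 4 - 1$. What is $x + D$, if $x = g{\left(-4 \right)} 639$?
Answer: $-1082$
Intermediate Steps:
$d = 3$ ($d = 4 - 1 = 3$)
$g{\left(Y \right)} = 1$ ($g{\left(Y \right)} = 4 - 3 = 1$)
$x = 639$ ($x = 1 \cdot 639 = 639$)
$D = -1721$
$x + D = 639 - 1721 = -1082$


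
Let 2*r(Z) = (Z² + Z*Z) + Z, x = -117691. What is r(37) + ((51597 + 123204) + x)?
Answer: 116995/2 ≈ 58498.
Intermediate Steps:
r(Z) = Z² + Z/2 (r(Z) = ((Z² + Z*Z) + Z)/2 = ((Z² + Z²) + Z)/2 = (2*Z² + Z)/2 = (Z + 2*Z²)/2 = Z² + Z/2)
r(37) + ((51597 + 123204) + x) = 37*(½ + 37) + ((51597 + 123204) - 117691) = 37*(75/2) + (174801 - 117691) = 2775/2 + 57110 = 116995/2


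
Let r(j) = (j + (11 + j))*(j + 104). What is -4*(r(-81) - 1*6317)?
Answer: 39160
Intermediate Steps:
r(j) = (11 + 2*j)*(104 + j)
-4*(r(-81) - 1*6317) = -4*((1144 + 2*(-81)**2 + 219*(-81)) - 1*6317) = -4*((1144 + 2*6561 - 17739) - 6317) = -4*((1144 + 13122 - 17739) - 6317) = -4*(-3473 - 6317) = -4*(-9790) = 39160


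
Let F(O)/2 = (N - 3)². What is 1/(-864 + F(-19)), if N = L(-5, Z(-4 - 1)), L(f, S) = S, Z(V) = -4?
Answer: -1/766 ≈ -0.0013055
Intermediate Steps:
N = -4
F(O) = 98 (F(O) = 2*(-4 - 3)² = 2*(-7)² = 2*49 = 98)
1/(-864 + F(-19)) = 1/(-864 + 98) = 1/(-766) = -1/766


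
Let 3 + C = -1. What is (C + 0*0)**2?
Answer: 16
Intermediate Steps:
C = -4 (C = -3 - 1 = -4)
(C + 0*0)**2 = (-4 + 0*0)**2 = (-4 + 0)**2 = (-4)**2 = 16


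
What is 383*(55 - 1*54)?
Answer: 383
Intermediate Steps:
383*(55 - 1*54) = 383*(55 - 54) = 383*1 = 383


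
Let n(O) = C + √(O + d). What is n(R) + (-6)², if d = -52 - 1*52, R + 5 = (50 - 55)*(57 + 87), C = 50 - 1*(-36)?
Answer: 122 + I*√829 ≈ 122.0 + 28.792*I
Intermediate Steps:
C = 86 (C = 50 + 36 = 86)
R = -725 (R = -5 + (50 - 55)*(57 + 87) = -5 - 5*144 = -5 - 720 = -725)
d = -104 (d = -52 - 52 = -104)
n(O) = 86 + √(-104 + O) (n(O) = 86 + √(O - 104) = 86 + √(-104 + O))
n(R) + (-6)² = (86 + √(-104 - 725)) + (-6)² = (86 + √(-829)) + 36 = (86 + I*√829) + 36 = 122 + I*√829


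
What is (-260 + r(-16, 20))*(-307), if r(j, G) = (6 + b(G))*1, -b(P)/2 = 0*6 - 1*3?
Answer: 76136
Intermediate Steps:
b(P) = 6 (b(P) = -2*(0*6 - 1*3) = -2*(0 - 3) = -2*(-3) = 6)
r(j, G) = 12 (r(j, G) = (6 + 6)*1 = 12*1 = 12)
(-260 + r(-16, 20))*(-307) = (-260 + 12)*(-307) = -248*(-307) = 76136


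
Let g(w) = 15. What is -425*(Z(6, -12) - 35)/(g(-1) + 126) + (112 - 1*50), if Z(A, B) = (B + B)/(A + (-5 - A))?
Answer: 21577/141 ≈ 153.03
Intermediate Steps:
Z(A, B) = -2*B/5 (Z(A, B) = (2*B)/(-5) = (2*B)*(-⅕) = -2*B/5)
-425*(Z(6, -12) - 35)/(g(-1) + 126) + (112 - 1*50) = -425*(-⅖*(-12) - 35)/(15 + 126) + (112 - 1*50) = -425*(24/5 - 35)/141 + (112 - 50) = -(-12835)/141 + 62 = -425*(-151/705) + 62 = 12835/141 + 62 = 21577/141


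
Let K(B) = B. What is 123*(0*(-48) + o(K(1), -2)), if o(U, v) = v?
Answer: -246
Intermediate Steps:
123*(0*(-48) + o(K(1), -2)) = 123*(0*(-48) - 2) = 123*(0 - 2) = 123*(-2) = -246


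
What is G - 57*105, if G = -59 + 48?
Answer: -5996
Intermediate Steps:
G = -11
G - 57*105 = -11 - 57*105 = -11 - 5985 = -5996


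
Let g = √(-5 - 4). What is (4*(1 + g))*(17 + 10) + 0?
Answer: 108 + 324*I ≈ 108.0 + 324.0*I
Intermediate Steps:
g = 3*I (g = √(-9) = 3*I ≈ 3.0*I)
(4*(1 + g))*(17 + 10) + 0 = (4*(1 + 3*I))*(17 + 10) + 0 = (4 + 12*I)*27 + 0 = (108 + 324*I) + 0 = 108 + 324*I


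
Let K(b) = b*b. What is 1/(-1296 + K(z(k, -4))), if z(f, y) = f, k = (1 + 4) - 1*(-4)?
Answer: -1/1215 ≈ -0.00082305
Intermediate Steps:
k = 9 (k = 5 + 4 = 9)
K(b) = b**2
1/(-1296 + K(z(k, -4))) = 1/(-1296 + 9**2) = 1/(-1296 + 81) = 1/(-1215) = -1/1215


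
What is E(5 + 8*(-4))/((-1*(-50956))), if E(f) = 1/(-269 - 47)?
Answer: -1/16102096 ≈ -6.2104e-8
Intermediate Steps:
E(f) = -1/316 (E(f) = 1/(-316) = -1/316)
E(5 + 8*(-4))/((-1*(-50956))) = -1/(316*((-1*(-50956)))) = -1/316/50956 = -1/316*1/50956 = -1/16102096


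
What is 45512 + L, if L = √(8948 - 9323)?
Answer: 45512 + 5*I*√15 ≈ 45512.0 + 19.365*I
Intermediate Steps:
L = 5*I*√15 (L = √(-375) = 5*I*√15 ≈ 19.365*I)
45512 + L = 45512 + 5*I*√15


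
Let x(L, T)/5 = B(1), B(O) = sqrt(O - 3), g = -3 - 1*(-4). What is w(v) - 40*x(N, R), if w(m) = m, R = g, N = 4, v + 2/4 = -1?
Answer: -3/2 - 200*I*sqrt(2) ≈ -1.5 - 282.84*I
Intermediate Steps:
v = -3/2 (v = -1/2 - 1 = -3/2 ≈ -1.5000)
g = 1 (g = -3 + 4 = 1)
R = 1
B(O) = sqrt(-3 + O)
x(L, T) = 5*I*sqrt(2) (x(L, T) = 5*sqrt(-3 + 1) = 5*sqrt(-2) = 5*(I*sqrt(2)) = 5*I*sqrt(2))
w(v) - 40*x(N, R) = -3/2 - 200*I*sqrt(2)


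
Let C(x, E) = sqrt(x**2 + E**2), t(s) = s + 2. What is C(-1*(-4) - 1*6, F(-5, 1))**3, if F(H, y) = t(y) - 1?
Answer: 16*sqrt(2) ≈ 22.627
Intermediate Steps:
t(s) = 2 + s
F(H, y) = 1 + y (F(H, y) = (2 + y) - 1 = 1 + y)
C(x, E) = sqrt(E**2 + x**2)
C(-1*(-4) - 1*6, F(-5, 1))**3 = (sqrt((1 + 1)**2 + (-1*(-4) - 1*6)**2))**3 = (sqrt(2**2 + (4 - 6)**2))**3 = (sqrt(4 + (-2)**2))**3 = (sqrt(4 + 4))**3 = (sqrt(8))**3 = (2*sqrt(2))**3 = 16*sqrt(2)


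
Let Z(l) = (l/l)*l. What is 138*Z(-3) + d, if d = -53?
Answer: -467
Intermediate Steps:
Z(l) = l (Z(l) = 1*l = l)
138*Z(-3) + d = 138*(-3) - 53 = -414 - 53 = -467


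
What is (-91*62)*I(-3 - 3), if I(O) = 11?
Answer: -62062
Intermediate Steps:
(-91*62)*I(-3 - 3) = -91*62*11 = -5642*11 = -62062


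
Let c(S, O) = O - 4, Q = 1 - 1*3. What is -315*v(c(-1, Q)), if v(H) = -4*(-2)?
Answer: -2520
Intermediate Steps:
Q = -2 (Q = 1 - 3 = -2)
c(S, O) = -4 + O
v(H) = 8
-315*v(c(-1, Q)) = -315*8 = -2520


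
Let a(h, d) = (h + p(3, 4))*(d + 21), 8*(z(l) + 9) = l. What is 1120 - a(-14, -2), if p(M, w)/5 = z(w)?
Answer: 4387/2 ≈ 2193.5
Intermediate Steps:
z(l) = -9 + l/8
p(M, w) = -45 + 5*w/8 (p(M, w) = 5*(-9 + w/8) = -45 + 5*w/8)
a(h, d) = (21 + d)*(-85/2 + h) (a(h, d) = (h + (-45 + (5/8)*4))*(d + 21) = (h + (-45 + 5/2))*(21 + d) = (h - 85/2)*(21 + d) = (-85/2 + h)*(21 + d) = (21 + d)*(-85/2 + h))
1120 - a(-14, -2) = 1120 - (-1785/2 + 21*(-14) - 85/2*(-2) - 2*(-14)) = 1120 - (-1785/2 - 294 + 85 + 28) = 1120 - 1*(-2147/2) = 1120 + 2147/2 = 4387/2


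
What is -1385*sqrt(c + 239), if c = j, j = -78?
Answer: -1385*sqrt(161) ≈ -17574.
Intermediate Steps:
c = -78
-1385*sqrt(c + 239) = -1385*sqrt(-78 + 239) = -1385*sqrt(161)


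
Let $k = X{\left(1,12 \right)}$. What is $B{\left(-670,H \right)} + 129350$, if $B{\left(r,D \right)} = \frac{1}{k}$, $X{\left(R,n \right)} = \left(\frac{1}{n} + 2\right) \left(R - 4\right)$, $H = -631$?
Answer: $\frac{3233746}{25} \approx 1.2935 \cdot 10^{5}$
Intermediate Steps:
$X{\left(R,n \right)} = \left(-4 + R\right) \left(2 + \frac{1}{n}\right)$ ($X{\left(R,n \right)} = \left(2 + \frac{1}{n}\right) \left(-4 + R\right) = \left(-4 + R\right) \left(2 + \frac{1}{n}\right)$)
$k = - \frac{25}{4}$ ($k = \frac{-4 + 1 + 2 \cdot 12 \left(-4 + 1\right)}{12} = \frac{-4 + 1 + 2 \cdot 12 \left(-3\right)}{12} = \frac{-4 + 1 - 72}{12} = \frac{1}{12} \left(-75\right) = - \frac{25}{4} \approx -6.25$)
$B{\left(r,D \right)} = - \frac{4}{25}$ ($B{\left(r,D \right)} = \frac{1}{- \frac{25}{4}} = - \frac{4}{25}$)
$B{\left(-670,H \right)} + 129350 = - \frac{4}{25} + 129350 = \frac{3233746}{25}$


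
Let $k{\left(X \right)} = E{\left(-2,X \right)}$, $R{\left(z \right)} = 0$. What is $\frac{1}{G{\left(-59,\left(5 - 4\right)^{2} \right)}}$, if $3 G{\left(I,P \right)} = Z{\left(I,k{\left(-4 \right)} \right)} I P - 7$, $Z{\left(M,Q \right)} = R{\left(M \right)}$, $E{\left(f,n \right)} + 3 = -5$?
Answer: $- \frac{3}{7} \approx -0.42857$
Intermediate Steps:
$E{\left(f,n \right)} = -8$ ($E{\left(f,n \right)} = -3 - 5 = -8$)
$k{\left(X \right)} = -8$
$Z{\left(M,Q \right)} = 0$
$G{\left(I,P \right)} = - \frac{7}{3}$ ($G{\left(I,P \right)} = \frac{0 I P - 7}{3} = \frac{0 P - 7}{3} = \frac{0 - 7}{3} = \frac{1}{3} \left(-7\right) = - \frac{7}{3}$)
$\frac{1}{G{\left(-59,\left(5 - 4\right)^{2} \right)}} = \frac{1}{- \frac{7}{3}} = - \frac{3}{7}$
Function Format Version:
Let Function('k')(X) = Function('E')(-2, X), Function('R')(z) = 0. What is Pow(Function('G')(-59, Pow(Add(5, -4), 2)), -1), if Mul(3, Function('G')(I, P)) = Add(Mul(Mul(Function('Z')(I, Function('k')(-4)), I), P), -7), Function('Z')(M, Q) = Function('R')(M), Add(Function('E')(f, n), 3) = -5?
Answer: Rational(-3, 7) ≈ -0.42857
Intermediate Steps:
Function('E')(f, n) = -8 (Function('E')(f, n) = Add(-3, -5) = -8)
Function('k')(X) = -8
Function('Z')(M, Q) = 0
Function('G')(I, P) = Rational(-7, 3) (Function('G')(I, P) = Mul(Rational(1, 3), Add(Mul(Mul(0, I), P), -7)) = Mul(Rational(1, 3), Add(Mul(0, P), -7)) = Mul(Rational(1, 3), Add(0, -7)) = Mul(Rational(1, 3), -7) = Rational(-7, 3))
Pow(Function('G')(-59, Pow(Add(5, -4), 2)), -1) = Pow(Rational(-7, 3), -1) = Rational(-3, 7)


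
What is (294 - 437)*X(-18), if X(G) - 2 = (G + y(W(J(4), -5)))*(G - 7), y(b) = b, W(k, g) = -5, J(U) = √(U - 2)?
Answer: -82511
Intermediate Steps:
J(U) = √(-2 + U)
X(G) = 2 + (-7 + G)*(-5 + G) (X(G) = 2 + (G - 5)*(G - 7) = 2 + (-5 + G)*(-7 + G) = 2 + (-7 + G)*(-5 + G))
(294 - 437)*X(-18) = (294 - 437)*(37 + (-18)² - 12*(-18)) = -143*(37 + 324 + 216) = -143*577 = -82511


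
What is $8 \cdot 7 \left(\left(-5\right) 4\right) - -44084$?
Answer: $42964$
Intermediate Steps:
$8 \cdot 7 \left(\left(-5\right) 4\right) - -44084 = 56 \left(-20\right) + 44084 = -1120 + 44084 = 42964$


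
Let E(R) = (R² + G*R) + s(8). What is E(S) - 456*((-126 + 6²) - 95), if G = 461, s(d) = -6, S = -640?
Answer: 198914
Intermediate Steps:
E(R) = -6 + R² + 461*R (E(R) = (R² + 461*R) - 6 = -6 + R² + 461*R)
E(S) - 456*((-126 + 6²) - 95) = (-6 + (-640)² + 461*(-640)) - 456*((-126 + 6²) - 95) = (-6 + 409600 - 295040) - 456*((-126 + 36) - 95) = 114554 - 456*(-90 - 95) = 114554 - 456*(-185) = 114554 + 84360 = 198914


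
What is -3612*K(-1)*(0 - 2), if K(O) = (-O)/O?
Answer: -7224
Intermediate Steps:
K(O) = -1
-3612*K(-1)*(0 - 2) = -(-3612)*(0 - 2) = -(-3612)*(-2) = -3612*2 = -7224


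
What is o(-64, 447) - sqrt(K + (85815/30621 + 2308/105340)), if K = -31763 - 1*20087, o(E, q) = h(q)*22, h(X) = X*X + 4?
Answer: 4395886 - 2*I*sqrt(936543570206906975730)/268801345 ≈ 4.3959e+6 - 227.7*I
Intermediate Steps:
h(X) = 4 + X**2 (h(X) = X**2 + 4 = 4 + X**2)
o(E, q) = 88 + 22*q**2 (o(E, q) = (4 + q**2)*22 = 88 + 22*q**2)
K = -51850 (K = -31763 - 20087 = -51850)
o(-64, 447) - sqrt(K + (85815/30621 + 2308/105340)) = (88 + 22*447**2) - sqrt(-51850 + (85815/30621 + 2308/105340)) = (88 + 22*199809) - sqrt(-51850 + (85815*(1/30621) + 2308*(1/105340))) = (88 + 4395798) - sqrt(-51850 + (28605/10207 + 577/26335)) = 4395886 - sqrt(-51850 + 759202114/268801345) = 4395886 - sqrt(-13936590536136/268801345) = 4395886 - 2*I*sqrt(936543570206906975730)/268801345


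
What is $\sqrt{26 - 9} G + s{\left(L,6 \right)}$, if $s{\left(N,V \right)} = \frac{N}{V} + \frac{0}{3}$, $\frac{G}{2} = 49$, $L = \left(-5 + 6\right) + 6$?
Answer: $\frac{7}{6} + 98 \sqrt{17} \approx 405.23$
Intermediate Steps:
$L = 7$ ($L = 1 + 6 = 7$)
$G = 98$ ($G = 2 \cdot 49 = 98$)
$s{\left(N,V \right)} = \frac{N}{V}$ ($s{\left(N,V \right)} = \frac{N}{V} + 0 \cdot \frac{1}{3} = \frac{N}{V} + 0 = \frac{N}{V}$)
$\sqrt{26 - 9} G + s{\left(L,6 \right)} = \sqrt{26 - 9} \cdot 98 + \frac{7}{6} = \sqrt{17} \cdot 98 + 7 \cdot \frac{1}{6} = 98 \sqrt{17} + \frac{7}{6} = \frac{7}{6} + 98 \sqrt{17}$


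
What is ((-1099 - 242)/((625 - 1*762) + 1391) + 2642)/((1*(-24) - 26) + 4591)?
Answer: 1103909/1898138 ≈ 0.58157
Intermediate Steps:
((-1099 - 242)/((625 - 1*762) + 1391) + 2642)/((1*(-24) - 26) + 4591) = (-1341/((625 - 762) + 1391) + 2642)/((-24 - 26) + 4591) = (-1341/(-137 + 1391) + 2642)/(-50 + 4591) = (-1341/1254 + 2642)/4541 = (-1341*1/1254 + 2642)*(1/4541) = (-447/418 + 2642)*(1/4541) = (1103909/418)*(1/4541) = 1103909/1898138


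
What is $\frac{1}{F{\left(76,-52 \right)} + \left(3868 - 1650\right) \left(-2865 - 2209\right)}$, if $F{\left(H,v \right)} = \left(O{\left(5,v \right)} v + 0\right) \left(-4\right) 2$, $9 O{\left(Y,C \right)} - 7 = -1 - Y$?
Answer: $- \frac{9}{101286772} \approx -8.8857 \cdot 10^{-8}$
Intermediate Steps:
$O{\left(Y,C \right)} = \frac{2}{3} - \frac{Y}{9}$ ($O{\left(Y,C \right)} = \frac{7}{9} + \frac{-1 - Y}{9} = \frac{7}{9} - \left(\frac{1}{9} + \frac{Y}{9}\right) = \frac{2}{3} - \frac{Y}{9}$)
$F{\left(H,v \right)} = - \frac{8 v}{9}$ ($F{\left(H,v \right)} = \left(\left(\frac{2}{3} - \frac{5}{9}\right) v + 0\right) \left(-4\right) 2 = \left(\frac{v}{9} + 0\right) \left(-4\right) 2 = \frac{v}{9} \left(-4\right) 2 = - \frac{4 v}{9} \cdot 2 = - \frac{8 v}{9}$)
$\frac{1}{F{\left(76,-52 \right)} + \left(3868 - 1650\right) \left(-2865 - 2209\right)} = \frac{1}{\left(- \frac{8}{9}\right) \left(-52\right) + \left(3868 - 1650\right) \left(-2865 - 2209\right)} = \frac{1}{\frac{416}{9} + 2218 \left(-5074\right)} = \frac{1}{\frac{416}{9} - 11254132} = \frac{1}{- \frac{101286772}{9}} = - \frac{9}{101286772}$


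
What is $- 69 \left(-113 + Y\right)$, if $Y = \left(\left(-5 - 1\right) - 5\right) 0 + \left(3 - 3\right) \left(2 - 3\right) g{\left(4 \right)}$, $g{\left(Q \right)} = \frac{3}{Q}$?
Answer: $7797$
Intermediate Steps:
$Y = 0$ ($Y = \left(\left(-5 - 1\right) - 5\right) 0 + \left(3 - 3\right) \left(2 - 3\right) \frac{3}{4} = \left(\left(-5 - 1\right) - 5\right) 0 + 0 \left(-1\right) 3 \cdot \frac{1}{4} = \left(-6 - 5\right) 0 + 0 \cdot \frac{3}{4} = \left(-11\right) 0 + 0 = 0 + 0 = 0$)
$- 69 \left(-113 + Y\right) = - 69 \left(-113 + 0\right) = \left(-69\right) \left(-113\right) = 7797$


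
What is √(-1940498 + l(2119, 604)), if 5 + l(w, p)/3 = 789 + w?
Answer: I*√1931789 ≈ 1389.9*I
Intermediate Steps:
l(w, p) = 2352 + 3*w (l(w, p) = -15 + 3*(789 + w) = -15 + (2367 + 3*w) = 2352 + 3*w)
√(-1940498 + l(2119, 604)) = √(-1940498 + (2352 + 3*2119)) = √(-1940498 + (2352 + 6357)) = √(-1940498 + 8709) = √(-1931789) = I*√1931789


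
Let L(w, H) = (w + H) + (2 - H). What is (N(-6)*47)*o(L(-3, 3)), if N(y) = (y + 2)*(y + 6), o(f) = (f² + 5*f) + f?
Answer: 0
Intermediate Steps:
L(w, H) = 2 + w (L(w, H) = (H + w) + (2 - H) = 2 + w)
o(f) = f² + 6*f
N(y) = (2 + y)*(6 + y)
(N(-6)*47)*o(L(-3, 3)) = ((12 + (-6)² + 8*(-6))*47)*((2 - 3)*(6 + (2 - 3))) = ((12 + 36 - 48)*47)*(-(6 - 1)) = (0*47)*(-1*5) = 0*(-5) = 0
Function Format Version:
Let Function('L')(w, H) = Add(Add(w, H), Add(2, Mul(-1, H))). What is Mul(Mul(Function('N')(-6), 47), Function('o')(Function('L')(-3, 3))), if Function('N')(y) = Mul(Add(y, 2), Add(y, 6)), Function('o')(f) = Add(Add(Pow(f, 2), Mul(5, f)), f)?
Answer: 0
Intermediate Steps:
Function('L')(w, H) = Add(2, w) (Function('L')(w, H) = Add(Add(H, w), Add(2, Mul(-1, H))) = Add(2, w))
Function('o')(f) = Add(Pow(f, 2), Mul(6, f))
Function('N')(y) = Mul(Add(2, y), Add(6, y))
Mul(Mul(Function('N')(-6), 47), Function('o')(Function('L')(-3, 3))) = Mul(Mul(Add(12, Pow(-6, 2), Mul(8, -6)), 47), Mul(Add(2, -3), Add(6, Add(2, -3)))) = Mul(Mul(Add(12, 36, -48), 47), Mul(-1, Add(6, -1))) = Mul(Mul(0, 47), Mul(-1, 5)) = Mul(0, -5) = 0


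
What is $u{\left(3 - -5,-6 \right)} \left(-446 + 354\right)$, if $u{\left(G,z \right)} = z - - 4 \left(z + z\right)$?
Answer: $4968$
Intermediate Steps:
$u{\left(G,z \right)} = 9 z$ ($u{\left(G,z \right)} = z - - 4 \cdot 2 z = z - - 8 z = z + 8 z = 9 z$)
$u{\left(3 - -5,-6 \right)} \left(-446 + 354\right) = 9 \left(-6\right) \left(-446 + 354\right) = \left(-54\right) \left(-92\right) = 4968$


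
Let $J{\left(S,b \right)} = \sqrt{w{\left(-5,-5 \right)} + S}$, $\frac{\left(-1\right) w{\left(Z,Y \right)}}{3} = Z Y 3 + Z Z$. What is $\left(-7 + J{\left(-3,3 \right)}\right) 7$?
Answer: $-49 + 7 i \sqrt{303} \approx -49.0 + 121.85 i$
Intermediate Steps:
$w{\left(Z,Y \right)} = - 3 Z^{2} - 9 Y Z$ ($w{\left(Z,Y \right)} = - 3 \left(Z Y 3 + Z Z\right) = - 3 \left(Y Z 3 + Z^{2}\right) = - 3 \left(3 Y Z + Z^{2}\right) = - 3 \left(Z^{2} + 3 Y Z\right) = - 3 Z^{2} - 9 Y Z$)
$J{\left(S,b \right)} = \sqrt{-300 + S}$ ($J{\left(S,b \right)} = \sqrt{\left(-3\right) \left(-5\right) \left(-5 + 3 \left(-5\right)\right) + S} = \sqrt{\left(-3\right) \left(-5\right) \left(-5 - 15\right) + S} = \sqrt{\left(-3\right) \left(-5\right) \left(-20\right) + S} = \sqrt{-300 + S}$)
$\left(-7 + J{\left(-3,3 \right)}\right) 7 = \left(-7 + \sqrt{-300 - 3}\right) 7 = \left(-7 + \sqrt{-303}\right) 7 = \left(-7 + i \sqrt{303}\right) 7 = -49 + 7 i \sqrt{303}$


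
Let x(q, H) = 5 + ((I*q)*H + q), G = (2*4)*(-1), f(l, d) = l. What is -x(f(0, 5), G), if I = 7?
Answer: -5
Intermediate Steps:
G = -8 (G = 8*(-1) = -8)
x(q, H) = 5 + q + 7*H*q (x(q, H) = 5 + ((7*q)*H + q) = 5 + (7*H*q + q) = 5 + (q + 7*H*q) = 5 + q + 7*H*q)
-x(f(0, 5), G) = -(5 + 0 + 7*(-8)*0) = -(5 + 0 + 0) = -1*5 = -5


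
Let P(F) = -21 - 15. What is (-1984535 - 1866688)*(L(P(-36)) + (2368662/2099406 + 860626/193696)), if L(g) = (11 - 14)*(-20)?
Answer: -8557544730339196947/33887212048 ≈ -2.5253e+8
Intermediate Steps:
P(F) = -36
L(g) = 60 (L(g) = -3*(-20) = 60)
(-1984535 - 1866688)*(L(P(-36)) + (2368662/2099406 + 860626/193696)) = (-1984535 - 1866688)*(60 + (2368662/2099406 + 860626/193696)) = -3851223*(60 + (2368662*(1/2099406) + 860626*(1/193696))) = -3851223*(60 + (394777/349901 + 430313/96848)) = -3851223*(60 + 188800311909/33887212048) = -3851223*2222033034789/33887212048 = -8557544730339196947/33887212048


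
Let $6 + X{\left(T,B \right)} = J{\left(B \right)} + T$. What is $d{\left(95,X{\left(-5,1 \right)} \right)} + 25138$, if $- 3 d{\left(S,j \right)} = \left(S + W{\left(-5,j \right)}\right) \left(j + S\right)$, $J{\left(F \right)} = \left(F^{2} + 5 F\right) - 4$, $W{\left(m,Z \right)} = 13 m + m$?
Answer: $\frac{73264}{3} \approx 24421.0$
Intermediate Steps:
$W{\left(m,Z \right)} = 14 m$
$J{\left(F \right)} = -4 + F^{2} + 5 F$
$X{\left(T,B \right)} = -10 + T + B^{2} + 5 B$ ($X{\left(T,B \right)} = -6 + \left(\left(-4 + B^{2} + 5 B\right) + T\right) = -6 + \left(-4 + T + B^{2} + 5 B\right) = -10 + T + B^{2} + 5 B$)
$d{\left(S,j \right)} = - \frac{\left(-70 + S\right) \left(S + j\right)}{3}$ ($d{\left(S,j \right)} = - \frac{\left(S + 14 \left(-5\right)\right) \left(j + S\right)}{3} = - \frac{\left(S - 70\right) \left(S + j\right)}{3} = - \frac{\left(-70 + S\right) \left(S + j\right)}{3}$)
$d{\left(95,X{\left(-5,1 \right)} \right)} + 25138 = \left(- \frac{95^{2}}{3} + \frac{70}{3} \cdot 95 + \frac{70 \left(-10 - 5 + 1^{2} + 5 \cdot 1\right)}{3} - \frac{95 \left(-10 - 5 + 1^{2} + 5 \cdot 1\right)}{3}\right) + 25138 = \left(\left(- \frac{1}{3}\right) 9025 + \frac{6650}{3} + \frac{70 \left(-10 - 5 + 1 + 5\right)}{3} - \frac{95 \left(-10 - 5 + 1 + 5\right)}{3}\right) + 25138 = \left(- \frac{9025}{3} + \frac{6650}{3} + \frac{70}{3} \left(-9\right) - \frac{95}{3} \left(-9\right)\right) + 25138 = \left(- \frac{9025}{3} + \frac{6650}{3} - 210 + 285\right) + 25138 = - \frac{2150}{3} + 25138 = \frac{73264}{3}$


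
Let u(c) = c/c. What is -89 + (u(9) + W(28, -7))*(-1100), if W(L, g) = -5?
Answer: 4311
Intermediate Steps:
u(c) = 1
-89 + (u(9) + W(28, -7))*(-1100) = -89 + (1 - 5)*(-1100) = -89 - 4*(-1100) = -89 + 4400 = 4311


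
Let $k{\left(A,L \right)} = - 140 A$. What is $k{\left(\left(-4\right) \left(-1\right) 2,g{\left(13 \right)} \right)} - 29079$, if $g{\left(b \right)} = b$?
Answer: $-30199$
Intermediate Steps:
$k{\left(\left(-4\right) \left(-1\right) 2,g{\left(13 \right)} \right)} - 29079 = - 140 \left(-4\right) \left(-1\right) 2 - 29079 = - 140 \cdot 4 \cdot 2 - 29079 = \left(-140\right) 8 - 29079 = -1120 - 29079 = -30199$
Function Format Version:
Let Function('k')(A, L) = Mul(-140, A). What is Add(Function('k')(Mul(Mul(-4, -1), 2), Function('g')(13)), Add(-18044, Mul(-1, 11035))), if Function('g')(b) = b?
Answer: -30199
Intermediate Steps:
Add(Function('k')(Mul(Mul(-4, -1), 2), Function('g')(13)), Add(-18044, Mul(-1, 11035))) = Add(Mul(-140, Mul(Mul(-4, -1), 2)), Add(-18044, Mul(-1, 11035))) = Add(Mul(-140, Mul(4, 2)), Add(-18044, -11035)) = Add(Mul(-140, 8), -29079) = Add(-1120, -29079) = -30199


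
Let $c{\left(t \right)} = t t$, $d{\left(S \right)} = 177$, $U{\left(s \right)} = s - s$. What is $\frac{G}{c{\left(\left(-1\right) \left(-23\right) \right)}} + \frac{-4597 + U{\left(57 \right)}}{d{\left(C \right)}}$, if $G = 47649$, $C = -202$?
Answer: $\frac{6002060}{93633} \approx 64.102$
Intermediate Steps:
$U{\left(s \right)} = 0$
$c{\left(t \right)} = t^{2}$
$\frac{G}{c{\left(\left(-1\right) \left(-23\right) \right)}} + \frac{-4597 + U{\left(57 \right)}}{d{\left(C \right)}} = \frac{47649}{\left(\left(-1\right) \left(-23\right)\right)^{2}} + \frac{-4597 + 0}{177} = \frac{47649}{23^{2}} - \frac{4597}{177} = \frac{47649}{529} - \frac{4597}{177} = \frac{6002060}{93633}$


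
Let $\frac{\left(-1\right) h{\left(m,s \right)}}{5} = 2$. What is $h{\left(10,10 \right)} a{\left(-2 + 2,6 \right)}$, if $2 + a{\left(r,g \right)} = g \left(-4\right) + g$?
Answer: $200$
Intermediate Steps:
$h{\left(m,s \right)} = -10$ ($h{\left(m,s \right)} = \left(-5\right) 2 = -10$)
$a{\left(r,g \right)} = -2 - 3 g$ ($a{\left(r,g \right)} = -2 + \left(g \left(-4\right) + g\right) = -2 + \left(- 4 g + g\right) = -2 - 3 g$)
$h{\left(10,10 \right)} a{\left(-2 + 2,6 \right)} = - 10 \left(-2 - 18\right) = \left(-10\right) \left(-20\right) = 200$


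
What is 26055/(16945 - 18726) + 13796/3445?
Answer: -5014523/471965 ≈ -10.625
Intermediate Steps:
26055/(16945 - 18726) + 13796/3445 = 26055/(-1781) + 13796*(1/3445) = 26055*(-1/1781) + 13796/3445 = -26055/1781 + 13796/3445 = -5014523/471965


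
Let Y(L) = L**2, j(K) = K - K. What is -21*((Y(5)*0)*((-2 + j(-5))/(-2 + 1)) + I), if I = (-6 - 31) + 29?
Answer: 168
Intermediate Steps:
j(K) = 0
I = -8 (I = -37 + 29 = -8)
-21*((Y(5)*0)*((-2 + j(-5))/(-2 + 1)) + I) = -21*((5**2*0)*((-2 + 0)/(-2 + 1)) - 8) = -21*((25*0)*(-2/(-1)) - 8) = -21*(0*(-2*(-1)) - 8) = -21*(0*2 - 8) = -21*(0 - 8) = -21*(-8) = 168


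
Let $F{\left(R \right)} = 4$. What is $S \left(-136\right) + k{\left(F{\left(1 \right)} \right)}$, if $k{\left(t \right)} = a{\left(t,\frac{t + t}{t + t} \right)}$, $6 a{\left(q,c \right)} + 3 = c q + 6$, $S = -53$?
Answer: $\frac{43255}{6} \approx 7209.2$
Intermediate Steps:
$a{\left(q,c \right)} = \frac{1}{2} + \frac{c q}{6}$ ($a{\left(q,c \right)} = - \frac{1}{2} + \frac{c q + 6}{6} = - \frac{1}{2} + \frac{6 + c q}{6} = - \frac{1}{2} + \left(1 + \frac{c q}{6}\right) = \frac{1}{2} + \frac{c q}{6}$)
$k{\left(t \right)} = \frac{1}{2} + \frac{t}{6}$ ($k{\left(t \right)} = \frac{1}{2} + \frac{\frac{t + t}{t + t} t}{6} = \frac{1}{2} + \frac{\frac{2 t}{2 t} t}{6} = \frac{1}{2} + \frac{2 t \frac{1}{2 t} t}{6} = \frac{1}{2} + \frac{1}{6} \cdot 1 t = \frac{1}{2} + \frac{t}{6}$)
$S \left(-136\right) + k{\left(F{\left(1 \right)} \right)} = \left(-53\right) \left(-136\right) + \left(\frac{1}{2} + \frac{1}{6} \cdot 4\right) = 7208 + \left(\frac{1}{2} + \frac{2}{3}\right) = 7208 + \frac{7}{6} = \frac{43255}{6}$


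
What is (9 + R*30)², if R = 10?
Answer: 95481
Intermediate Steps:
(9 + R*30)² = (9 + 10*30)² = (9 + 300)² = 309² = 95481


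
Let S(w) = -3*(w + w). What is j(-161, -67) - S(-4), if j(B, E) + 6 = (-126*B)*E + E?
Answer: -1359259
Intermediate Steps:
S(w) = -6*w
j(B, E) = -6 + E - 126*B*E (j(B, E) = -6 + ((-126*B)*E + E) = -6 + (-126*B*E + E) = -6 + (E - 126*B*E) = -6 + E - 126*B*E)
j(-161, -67) - S(-4) = (-6 - 67 - 126*(-161)*(-67)) - (-6)*(-4) = (-6 - 67 - 1359162) - 1*24 = -1359235 - 24 = -1359259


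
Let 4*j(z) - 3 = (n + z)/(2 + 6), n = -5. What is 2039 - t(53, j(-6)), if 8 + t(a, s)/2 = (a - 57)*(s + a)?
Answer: 9929/4 ≈ 2482.3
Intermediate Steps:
j(z) = 19/32 + z/32 (j(z) = ¾ + ((-5 + z)/(2 + 6))/4 = ¾ + ((-5 + z)/8)/4 = ¾ + ((-5 + z)*(⅛))/4 = ¾ + (-5/8 + z/8)/4 = ¾ + (-5/32 + z/32) = 19/32 + z/32)
t(a, s) = -16 + 2*(-57 + a)*(a + s) (t(a, s) = -16 + 2*((a - 57)*(s + a)) = -16 + 2*((-57 + a)*(a + s)) = -16 + 2*(-57 + a)*(a + s))
2039 - t(53, j(-6)) = 2039 - (-16 - 114*53 - 114*(19/32 + (1/32)*(-6)) + 2*53² + 2*53*(19/32 + (1/32)*(-6))) = 2039 - (-16 - 6042 - 114*(19/32 - 3/16) + 2*2809 + 2*53*(19/32 - 3/16)) = 2039 - (-16 - 6042 - 114*13/32 + 5618 + 2*53*(13/32)) = 2039 - (-16 - 6042 - 741/16 + 5618 + 689/16) = 2039 - 1*(-1773/4) = 2039 + 1773/4 = 9929/4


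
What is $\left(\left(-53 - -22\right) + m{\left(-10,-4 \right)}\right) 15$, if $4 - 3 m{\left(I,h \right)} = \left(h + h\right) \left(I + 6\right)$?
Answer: $-605$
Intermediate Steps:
$m{\left(I,h \right)} = \frac{4}{3} - \frac{2 h \left(6 + I\right)}{3}$ ($m{\left(I,h \right)} = \frac{4}{3} - \frac{\left(h + h\right) \left(I + 6\right)}{3} = \frac{4}{3} - \frac{2 h \left(6 + I\right)}{3}$)
$\left(\left(-53 - -22\right) + m{\left(-10,-4 \right)}\right) 15 = \left(\left(-53 - -22\right) - \left(- \frac{52}{3} + \frac{80}{3}\right)\right) 15 = \left(\left(-53 + 22\right) + \left(\frac{4}{3} + 16 - \frac{80}{3}\right)\right) 15 = \left(-31 - \frac{28}{3}\right) 15 = \left(- \frac{121}{3}\right) 15 = -605$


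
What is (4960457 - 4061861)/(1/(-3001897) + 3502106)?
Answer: 2697492636612/10512961495081 ≈ 0.25659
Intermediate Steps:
(4960457 - 4061861)/(1/(-3001897) + 3502106) = 898596/(-1/3001897 + 3502106) = 898596/(10512961495081/3001897) = 898596*(3001897/10512961495081) = 2697492636612/10512961495081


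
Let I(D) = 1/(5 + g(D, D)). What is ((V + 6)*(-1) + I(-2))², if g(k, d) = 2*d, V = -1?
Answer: 16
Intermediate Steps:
I(D) = 1/(5 + 2*D)
((V + 6)*(-1) + I(-2))² = ((-1 + 6)*(-1) + 1/(5 + 2*(-2)))² = (5*(-1) + 1/(5 - 4))² = (-5 + 1/1)² = (-5 + 1)² = (-4)² = 16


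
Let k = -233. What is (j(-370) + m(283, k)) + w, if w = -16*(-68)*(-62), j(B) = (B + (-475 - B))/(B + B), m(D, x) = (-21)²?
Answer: -9918125/148 ≈ -67014.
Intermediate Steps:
m(D, x) = 441
j(B) = -475/(2*B) (j(B) = -475*1/(2*B) = -475/(2*B))
w = -67456 (w = 1088*(-62) = -67456)
(j(-370) + m(283, k)) + w = (-475/2/(-370) + 441) - 67456 = (-475/2*(-1/370) + 441) - 67456 = (95/148 + 441) - 67456 = 65363/148 - 67456 = -9918125/148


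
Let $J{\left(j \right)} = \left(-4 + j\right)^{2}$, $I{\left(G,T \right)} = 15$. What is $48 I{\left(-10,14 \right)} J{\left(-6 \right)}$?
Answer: $72000$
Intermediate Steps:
$48 I{\left(-10,14 \right)} J{\left(-6 \right)} = 48 \cdot 15 \left(-4 - 6\right)^{2} = 720 \left(-10\right)^{2} = 720 \cdot 100 = 72000$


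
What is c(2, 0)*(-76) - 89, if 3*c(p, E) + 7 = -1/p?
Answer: 101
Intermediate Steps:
c(p, E) = -7/3 - 1/(3*p) (c(p, E) = -7/3 + (-1/p)/3 = -7/3 - 1/(3*p))
c(2, 0)*(-76) - 89 = ((1/3)*(-1 - 7*2)/2)*(-76) - 89 = ((1/3)*(1/2)*(-1 - 14))*(-76) - 89 = ((1/3)*(1/2)*(-15))*(-76) - 89 = -5/2*(-76) - 89 = 190 - 89 = 101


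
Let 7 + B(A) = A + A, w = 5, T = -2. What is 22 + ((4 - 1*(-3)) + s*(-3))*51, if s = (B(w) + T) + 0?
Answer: 226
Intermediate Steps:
B(A) = -7 + 2*A (B(A) = -7 + (A + A) = -7 + 2*A)
s = 1 (s = ((-7 + 2*5) - 2) + 0 = ((-7 + 10) - 2) + 0 = (3 - 2) + 0 = 1 + 0 = 1)
22 + ((4 - 1*(-3)) + s*(-3))*51 = 22 + ((4 - 1*(-3)) + 1*(-3))*51 = 22 + ((4 + 3) - 3)*51 = 22 + (7 - 3)*51 = 22 + 4*51 = 22 + 204 = 226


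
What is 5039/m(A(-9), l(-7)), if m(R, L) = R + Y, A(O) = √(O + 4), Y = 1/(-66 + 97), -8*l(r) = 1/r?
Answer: 156209/4806 - 4842479*I*√5/4806 ≈ 32.503 - 2253.0*I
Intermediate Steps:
l(r) = -1/(8*r)
Y = 1/31 ≈ 0.032258
A(O) = √(4 + O)
m(R, L) = 1/31 + R (m(R, L) = R + 1/31 = 1/31 + R)
5039/m(A(-9), l(-7)) = 5039/(1/31 + √(4 - 9)) = 5039/(1/31 + √(-5)) = 5039/(1/31 + I*√5)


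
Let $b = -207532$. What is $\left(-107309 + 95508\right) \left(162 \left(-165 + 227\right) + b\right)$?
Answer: $2330555888$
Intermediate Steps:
$\left(-107309 + 95508\right) \left(162 \left(-165 + 227\right) + b\right) = \left(-107309 + 95508\right) \left(162 \left(-165 + 227\right) - 207532\right) = - 11801 \left(162 \cdot 62 - 207532\right) = - 11801 \left(10044 - 207532\right) = \left(-11801\right) \left(-197488\right) = 2330555888$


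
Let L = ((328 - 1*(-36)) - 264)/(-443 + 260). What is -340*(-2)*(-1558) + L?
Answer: -193877620/183 ≈ -1.0594e+6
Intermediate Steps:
L = -100/183 (L = ((328 + 36) - 264)/(-183) = (364 - 264)*(-1/183) = 100*(-1/183) = -100/183 ≈ -0.54645)
-340*(-2)*(-1558) + L = -340*(-2)*(-1558) - 100/183 = 680*(-1558) - 100/183 = -1059440 - 100/183 = -193877620/183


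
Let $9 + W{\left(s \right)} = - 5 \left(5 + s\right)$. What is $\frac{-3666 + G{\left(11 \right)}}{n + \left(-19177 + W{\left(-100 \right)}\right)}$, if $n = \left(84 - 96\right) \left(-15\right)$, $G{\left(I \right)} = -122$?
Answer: $\frac{3788}{18531} \approx 0.20441$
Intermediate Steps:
$W{\left(s \right)} = -34 - 5 s$ ($W{\left(s \right)} = -9 - 5 \left(5 + s\right) = -9 - \left(25 + 5 s\right) = -34 - 5 s$)
$n = 180$ ($n = \left(-12\right) \left(-15\right) = 180$)
$\frac{-3666 + G{\left(11 \right)}}{n + \left(-19177 + W{\left(-100 \right)}\right)} = \frac{-3666 - 122}{180 - 18711} = - \frac{3788}{180 + \left(-19177 + \left(-34 + 500\right)\right)} = - \frac{3788}{180 + \left(-19177 + 466\right)} = - \frac{3788}{180 - 18711} = - \frac{3788}{-18531} = \left(-3788\right) \left(- \frac{1}{18531}\right) = \frac{3788}{18531}$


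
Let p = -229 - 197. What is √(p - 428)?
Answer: I*√854 ≈ 29.223*I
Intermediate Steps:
p = -426
√(p - 428) = √(-426 - 428) = √(-854) = I*√854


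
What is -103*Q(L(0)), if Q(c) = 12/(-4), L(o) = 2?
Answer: 309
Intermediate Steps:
Q(c) = -3 (Q(c) = 12*(-¼) = -3)
-103*Q(L(0)) = -103*(-3) = 309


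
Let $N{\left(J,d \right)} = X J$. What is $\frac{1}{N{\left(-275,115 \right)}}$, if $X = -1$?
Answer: $\frac{1}{275} \approx 0.0036364$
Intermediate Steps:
$N{\left(J,d \right)} = - J$
$\frac{1}{N{\left(-275,115 \right)}} = \frac{1}{\left(-1\right) \left(-275\right)} = \frac{1}{275}$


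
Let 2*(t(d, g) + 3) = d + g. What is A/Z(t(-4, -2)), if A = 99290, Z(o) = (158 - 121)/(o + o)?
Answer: -1191480/37 ≈ -32202.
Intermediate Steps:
t(d, g) = -3 + d/2 + g/2 (t(d, g) = -3 + (d + g)/2 = -3 + (d/2 + g/2) = -3 + d/2 + g/2)
Z(o) = 37/(2*o) (Z(o) = 37/((2*o)) = 37*(1/(2*o)) = 37/(2*o))
A/Z(t(-4, -2)) = 99290/((37/(2*(-3 + (½)*(-4) + (½)*(-2))))) = 99290/((37/(2*(-3 - 2 - 1)))) = 99290/(((37/2)/(-6))) = 99290/(((37/2)*(-⅙))) = 99290/(-37/12) = 99290*(-12/37) = -1191480/37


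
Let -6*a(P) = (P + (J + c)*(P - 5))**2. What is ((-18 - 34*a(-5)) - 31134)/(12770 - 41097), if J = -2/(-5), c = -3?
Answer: 28653/28327 ≈ 1.0115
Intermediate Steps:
J = 2/5 (J = -2*(-1/5) = 2/5 ≈ 0.40000)
a(P) = -(13 - 8*P/5)**2/6 (a(P) = -(P + (2/5 - 3)*(P - 5))**2/6 = -(P - 13*(-5 + P)/5)**2/6 = -(P + (13 - 13*P/5))**2/6 = -(13 - 8*P/5)**2/6)
((-18 - 34*a(-5)) - 31134)/(12770 - 41097) = ((-18 - (-17)*(-65 + 8*(-5))**2/75) - 31134)/(12770 - 41097) = ((-18 - (-17)*(-65 - 40)**2/75) - 31134)/(-28327) = ((-18 - (-17)*(-105)**2/75) - 31134)*(-1/28327) = ((-18 - (-17)*11025/75) - 31134)*(-1/28327) = ((-18 - 34*(-147/2)) - 31134)*(-1/28327) = ((-18 + 2499) - 31134)*(-1/28327) = (2481 - 31134)*(-1/28327) = -28653*(-1/28327) = 28653/28327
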